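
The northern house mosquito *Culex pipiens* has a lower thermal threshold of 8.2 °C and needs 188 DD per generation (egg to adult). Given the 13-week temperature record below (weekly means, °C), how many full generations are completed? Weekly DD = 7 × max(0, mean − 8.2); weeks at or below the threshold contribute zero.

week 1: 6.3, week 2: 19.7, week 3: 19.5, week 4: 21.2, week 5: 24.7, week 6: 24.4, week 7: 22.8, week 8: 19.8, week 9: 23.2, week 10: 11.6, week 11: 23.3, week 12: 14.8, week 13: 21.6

Weekly DD (7 × max(0, T̄ − 8.2)): 0.0, 80.5, 79.1, 91.0, 115.5, 113.4, 102.2, 81.2, 105.0, 23.8, 105.7, 46.2, 93.8.
Season total = 1037.4 DD.
Complete generations = ⌊1037.4 / 188⌋ = 5.

5 generations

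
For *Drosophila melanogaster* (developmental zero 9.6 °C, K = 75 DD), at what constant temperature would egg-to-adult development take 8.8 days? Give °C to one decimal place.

Required daily accumulation = 75 / 8.8 = 8.523 DD/day.
T = T_base + 8.523 = 9.6 + 8.523 = 18.123 ≈ 18.1 °C.

18.1 °C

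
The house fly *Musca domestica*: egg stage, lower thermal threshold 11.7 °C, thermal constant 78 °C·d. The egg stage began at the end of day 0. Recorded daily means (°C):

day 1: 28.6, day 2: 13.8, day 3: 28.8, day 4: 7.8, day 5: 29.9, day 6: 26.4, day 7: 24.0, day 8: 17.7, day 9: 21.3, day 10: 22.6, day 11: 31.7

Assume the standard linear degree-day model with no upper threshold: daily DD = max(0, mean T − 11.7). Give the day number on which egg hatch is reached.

day 7

Daily DD above 11.7 °C: 16.9, 2.1, 17.1, 0.0, 18.2, 14.7, 12.3, 6.0, 9.6, 10.9, 20.0.
Cumulative: 16.9, 19.0, 36.1, 36.1, 54.3, 69.0, 81.3, 87.3, 96.9, 107.8, 127.8.
The total first reaches 78 DD on day 7.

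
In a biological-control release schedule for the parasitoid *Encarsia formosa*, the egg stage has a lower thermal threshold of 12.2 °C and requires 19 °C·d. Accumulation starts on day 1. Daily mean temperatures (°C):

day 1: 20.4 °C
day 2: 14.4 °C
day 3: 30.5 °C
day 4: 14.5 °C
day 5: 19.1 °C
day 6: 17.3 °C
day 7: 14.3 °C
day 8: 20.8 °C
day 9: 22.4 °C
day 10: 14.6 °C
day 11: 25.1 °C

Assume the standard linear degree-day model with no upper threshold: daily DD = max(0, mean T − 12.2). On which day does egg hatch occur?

day 3

Daily DD above 12.2 °C: 8.2, 2.2, 18.3, 2.3, 6.9, 5.1, 2.1, 8.6, 10.2, 2.4, 12.9.
Cumulative: 8.2, 10.4, 28.7, 31.0, 37.9, 43.0, 45.1, 53.7, 63.9, 66.3, 79.2.
The total first reaches 19 DD on day 3.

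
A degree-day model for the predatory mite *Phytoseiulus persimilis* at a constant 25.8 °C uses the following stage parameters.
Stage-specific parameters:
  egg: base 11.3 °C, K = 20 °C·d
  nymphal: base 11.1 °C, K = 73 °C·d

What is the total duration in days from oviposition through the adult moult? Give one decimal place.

egg: 20 / (25.8 − 11.3) = 20 / 14.5 = 1.379 d.
nymphal: 73 / (25.8 − 11.1) = 73 / 14.7 = 4.966 d.
Sum = 6.345 ≈ 6.3 days.

6.3 days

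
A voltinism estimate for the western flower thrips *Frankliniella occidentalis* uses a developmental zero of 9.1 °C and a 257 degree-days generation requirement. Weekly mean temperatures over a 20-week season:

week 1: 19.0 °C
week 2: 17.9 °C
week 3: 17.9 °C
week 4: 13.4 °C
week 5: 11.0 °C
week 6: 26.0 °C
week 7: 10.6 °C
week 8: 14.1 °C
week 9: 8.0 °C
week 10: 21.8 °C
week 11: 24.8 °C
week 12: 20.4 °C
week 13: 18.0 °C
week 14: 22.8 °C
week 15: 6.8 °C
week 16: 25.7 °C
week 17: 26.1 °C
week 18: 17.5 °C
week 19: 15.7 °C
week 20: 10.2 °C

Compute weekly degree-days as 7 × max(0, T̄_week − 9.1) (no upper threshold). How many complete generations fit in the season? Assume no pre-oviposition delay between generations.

4 generations

Weekly DD (7 × max(0, T̄ − 9.1)): 69.3, 61.6, 61.6, 30.1, 13.3, 118.3, 10.5, 35.0, 0.0, 88.9, 109.9, 79.1, 62.3, 95.9, 0.0, 116.2, 119.0, 58.8, 46.2, 7.7.
Season total = 1183.7 DD.
Complete generations = ⌊1183.7 / 257⌋ = 4.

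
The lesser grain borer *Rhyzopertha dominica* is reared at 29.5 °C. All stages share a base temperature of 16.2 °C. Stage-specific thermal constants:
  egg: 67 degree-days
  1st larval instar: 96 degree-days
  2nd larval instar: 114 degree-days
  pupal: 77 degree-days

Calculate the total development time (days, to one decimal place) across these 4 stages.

Daily accumulation at 29.5 °C = 29.5 − 16.2 = 13.3 DD/day.
Total K = 67 + 96 + 114 + 77 = 354 DD.
Total duration = 354 / 13.3 = 26.617 ≈ 26.6 days.

26.6 days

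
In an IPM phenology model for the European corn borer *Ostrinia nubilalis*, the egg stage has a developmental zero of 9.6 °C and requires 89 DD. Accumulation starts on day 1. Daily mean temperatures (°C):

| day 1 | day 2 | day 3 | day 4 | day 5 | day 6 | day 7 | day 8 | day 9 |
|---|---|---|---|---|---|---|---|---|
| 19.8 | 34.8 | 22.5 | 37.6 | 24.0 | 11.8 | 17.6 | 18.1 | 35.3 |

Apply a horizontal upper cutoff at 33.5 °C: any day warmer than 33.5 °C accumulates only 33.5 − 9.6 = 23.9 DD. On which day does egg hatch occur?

Daily DD above 9.6 °C (capped at 23.9): 10.2, 23.9, 12.9, 23.9, 14.4, 2.2, 8.0, 8.5, 23.9.
Cumulative: 10.2, 34.1, 47.0, 70.9, 85.3, 87.5, 95.5, 104.0, 127.9.
The total first reaches 89 DD on day 7.

day 7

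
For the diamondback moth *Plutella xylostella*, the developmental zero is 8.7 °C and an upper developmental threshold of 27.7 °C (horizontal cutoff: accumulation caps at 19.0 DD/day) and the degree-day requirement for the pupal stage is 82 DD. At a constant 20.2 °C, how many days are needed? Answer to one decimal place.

7.1 days

Daily accumulation = 20.2 − 8.7 = 11.5 DD/day.
Duration = 82 / 11.5 = 7.130 ≈ 7.1 days.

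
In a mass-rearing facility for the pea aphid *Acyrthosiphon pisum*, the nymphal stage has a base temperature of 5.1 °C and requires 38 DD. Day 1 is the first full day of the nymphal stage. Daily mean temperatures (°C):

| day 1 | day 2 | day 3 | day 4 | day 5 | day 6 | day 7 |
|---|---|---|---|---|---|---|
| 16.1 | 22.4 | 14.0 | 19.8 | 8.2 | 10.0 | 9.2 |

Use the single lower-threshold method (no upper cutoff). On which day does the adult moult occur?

day 4

Daily DD above 5.1 °C: 11.0, 17.3, 8.9, 14.7, 3.1, 4.9, 4.1.
Cumulative: 11.0, 28.3, 37.2, 51.9, 55.0, 59.9, 64.0.
The total first reaches 38 DD on day 4.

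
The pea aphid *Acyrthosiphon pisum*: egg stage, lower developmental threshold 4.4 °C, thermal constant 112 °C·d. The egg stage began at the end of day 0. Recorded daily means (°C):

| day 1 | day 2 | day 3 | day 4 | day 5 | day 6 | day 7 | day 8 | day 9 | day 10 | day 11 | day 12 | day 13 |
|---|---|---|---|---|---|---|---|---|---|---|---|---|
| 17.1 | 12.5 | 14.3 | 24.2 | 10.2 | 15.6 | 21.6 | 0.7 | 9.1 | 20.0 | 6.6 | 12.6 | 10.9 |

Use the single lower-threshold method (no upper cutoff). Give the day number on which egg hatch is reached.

day 12

Daily DD above 4.4 °C: 12.7, 8.1, 9.9, 19.8, 5.8, 11.2, 17.2, 0.0, 4.7, 15.6, 2.2, 8.2, 6.5.
Cumulative: 12.7, 20.8, 30.7, 50.5, 56.3, 67.5, 84.7, 84.7, 89.4, 105.0, 107.2, 115.4, 121.9.
The total first reaches 112 DD on day 12.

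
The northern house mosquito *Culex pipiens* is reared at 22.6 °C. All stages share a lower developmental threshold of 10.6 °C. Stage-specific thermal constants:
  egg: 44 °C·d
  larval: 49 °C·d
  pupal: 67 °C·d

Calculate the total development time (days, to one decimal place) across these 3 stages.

13.3 days

Daily accumulation at 22.6 °C = 22.6 − 10.6 = 12.0 DD/day.
Total K = 44 + 49 + 67 = 160 DD.
Total duration = 160 / 12.0 = 13.333 ≈ 13.3 days.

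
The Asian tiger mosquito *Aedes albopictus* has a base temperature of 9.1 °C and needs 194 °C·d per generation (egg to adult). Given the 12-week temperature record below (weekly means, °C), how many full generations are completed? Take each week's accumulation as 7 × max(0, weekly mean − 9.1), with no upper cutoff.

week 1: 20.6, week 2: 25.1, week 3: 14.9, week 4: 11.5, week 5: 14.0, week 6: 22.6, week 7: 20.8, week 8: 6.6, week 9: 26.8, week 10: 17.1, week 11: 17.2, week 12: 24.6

4 generations

Weekly DD (7 × max(0, T̄ − 9.1)): 80.5, 112.0, 40.6, 16.8, 34.3, 94.5, 81.9, 0.0, 123.9, 56.0, 56.7, 108.5.
Season total = 805.7 DD.
Complete generations = ⌊805.7 / 194⌋ = 4.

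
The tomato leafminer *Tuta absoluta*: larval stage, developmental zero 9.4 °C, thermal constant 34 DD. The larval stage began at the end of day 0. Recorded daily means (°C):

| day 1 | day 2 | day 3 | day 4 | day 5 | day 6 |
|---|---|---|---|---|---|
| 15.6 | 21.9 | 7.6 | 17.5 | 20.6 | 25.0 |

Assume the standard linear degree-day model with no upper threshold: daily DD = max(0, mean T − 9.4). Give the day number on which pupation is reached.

day 5

Daily DD above 9.4 °C: 6.2, 12.5, 0.0, 8.1, 11.2, 15.6.
Cumulative: 6.2, 18.7, 18.7, 26.8, 38.0, 53.6.
The total first reaches 34 DD on day 5.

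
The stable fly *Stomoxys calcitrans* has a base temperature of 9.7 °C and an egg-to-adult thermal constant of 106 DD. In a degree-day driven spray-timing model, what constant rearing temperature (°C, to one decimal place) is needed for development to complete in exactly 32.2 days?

Required daily accumulation = 106 / 32.2 = 3.292 DD/day.
T = T_base + 3.292 = 9.7 + 3.292 = 12.992 ≈ 13.0 °C.

13.0 °C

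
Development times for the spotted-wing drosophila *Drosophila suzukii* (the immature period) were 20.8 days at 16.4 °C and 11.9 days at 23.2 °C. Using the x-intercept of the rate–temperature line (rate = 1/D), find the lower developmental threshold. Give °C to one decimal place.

Equal thermal constants: D₁(T₁ − T_b) = D₂(T₂ − T_b).
20.8·(16.4 − T_b) = 11.9·(23.2 − T_b)
T_b = (20.8·16.4 − 11.9·23.2) / (20.8 − 11.9) = 65.04 / 8.9 = 7.308 °C ≈ 7.3 °C.

7.3 °C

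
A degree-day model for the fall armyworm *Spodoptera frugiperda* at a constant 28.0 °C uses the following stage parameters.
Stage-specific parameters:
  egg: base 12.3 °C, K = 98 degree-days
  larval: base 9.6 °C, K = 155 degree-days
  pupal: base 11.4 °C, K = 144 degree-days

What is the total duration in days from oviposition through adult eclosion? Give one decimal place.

23.3 days

egg: 98 / (28.0 − 12.3) = 98 / 15.7 = 6.242 d.
larval: 155 / (28.0 − 9.6) = 155 / 18.4 = 8.424 d.
pupal: 144 / (28.0 − 11.4) = 144 / 16.6 = 8.675 d.
Sum = 23.341 ≈ 23.3 days.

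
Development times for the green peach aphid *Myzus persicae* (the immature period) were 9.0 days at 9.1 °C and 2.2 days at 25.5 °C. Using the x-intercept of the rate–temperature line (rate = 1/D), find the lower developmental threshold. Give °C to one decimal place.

Equal thermal constants: D₁(T₁ − T_b) = D₂(T₂ − T_b).
9.0·(9.1 − T_b) = 2.2·(25.5 − T_b)
T_b = (9.0·9.1 − 2.2·25.5) / (9.0 − 2.2) = 25.80 / 6.8 = 3.794 °C ≈ 3.8 °C.

3.8 °C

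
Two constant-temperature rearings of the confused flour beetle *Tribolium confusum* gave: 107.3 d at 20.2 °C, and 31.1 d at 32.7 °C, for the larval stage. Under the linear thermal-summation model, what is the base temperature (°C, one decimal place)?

Under the model K = D·(T − T_b), so D₁·(T₁ − T_b) = D₂·(T₂ − T_b).
107.3·(20.2 − T_b) = 31.1·(32.7 − T_b)
T_b = (107.3·20.2 − 31.1·32.7) / (107.3 − 31.1) = 1150.49 / 76.2 = 15.098 °C ≈ 15.1 °C.

15.1 °C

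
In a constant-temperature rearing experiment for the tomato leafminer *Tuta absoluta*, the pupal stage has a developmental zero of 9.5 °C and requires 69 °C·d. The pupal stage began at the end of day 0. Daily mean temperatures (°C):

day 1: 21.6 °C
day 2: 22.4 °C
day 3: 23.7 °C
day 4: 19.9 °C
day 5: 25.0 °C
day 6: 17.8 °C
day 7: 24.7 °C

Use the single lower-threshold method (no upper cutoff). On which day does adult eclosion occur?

day 6

Daily DD above 9.5 °C: 12.1, 12.9, 14.2, 10.4, 15.5, 8.3, 15.2.
Cumulative: 12.1, 25.0, 39.2, 49.6, 65.1, 73.4, 88.6.
The total first reaches 69 DD on day 6.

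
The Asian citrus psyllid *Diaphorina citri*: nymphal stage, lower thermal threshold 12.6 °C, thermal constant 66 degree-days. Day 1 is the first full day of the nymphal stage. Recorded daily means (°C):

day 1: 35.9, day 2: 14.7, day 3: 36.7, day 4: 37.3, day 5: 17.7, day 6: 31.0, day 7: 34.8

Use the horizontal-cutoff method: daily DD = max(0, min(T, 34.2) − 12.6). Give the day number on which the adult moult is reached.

Daily DD above 12.6 °C (capped at 21.6): 21.6, 2.1, 21.6, 21.6, 5.1, 18.4, 21.6.
Cumulative: 21.6, 23.7, 45.3, 66.9, 72.0, 90.4, 112.0.
The total first reaches 66 DD on day 4.

day 4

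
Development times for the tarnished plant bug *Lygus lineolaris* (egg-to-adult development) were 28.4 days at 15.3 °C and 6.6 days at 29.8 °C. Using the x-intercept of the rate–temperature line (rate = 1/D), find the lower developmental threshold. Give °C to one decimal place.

Equal thermal constants: D₁(T₁ − T_b) = D₂(T₂ − T_b).
28.4·(15.3 − T_b) = 6.6·(29.8 − T_b)
T_b = (28.4·15.3 − 6.6·29.8) / (28.4 − 6.6) = 237.84 / 21.8 = 10.910 °C ≈ 10.9 °C.

10.9 °C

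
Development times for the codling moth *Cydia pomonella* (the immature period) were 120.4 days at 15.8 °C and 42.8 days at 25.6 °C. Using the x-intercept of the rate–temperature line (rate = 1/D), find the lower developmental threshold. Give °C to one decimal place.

10.4 °C

Linear rate model ⇒ the product D·(T − T_b) is constant across temperatures.
120.4·(15.8 − T_b) = 42.8·(25.6 − T_b)
T_b = (120.4·15.8 − 42.8·25.6) / (120.4 − 42.8) = 806.64 / 77.6 = 10.395 °C ≈ 10.4 °C.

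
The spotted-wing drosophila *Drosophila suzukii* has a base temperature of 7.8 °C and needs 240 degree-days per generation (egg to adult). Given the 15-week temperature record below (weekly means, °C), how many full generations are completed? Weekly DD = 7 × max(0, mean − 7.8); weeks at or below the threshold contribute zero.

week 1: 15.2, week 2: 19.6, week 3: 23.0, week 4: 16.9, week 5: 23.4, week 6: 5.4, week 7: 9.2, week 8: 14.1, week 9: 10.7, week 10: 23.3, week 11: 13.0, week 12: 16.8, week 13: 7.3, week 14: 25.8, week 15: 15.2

3 generations

Weekly DD (7 × max(0, T̄ − 7.8)): 51.8, 82.6, 106.4, 63.7, 109.2, 0.0, 9.8, 44.1, 20.3, 108.5, 36.4, 63.0, 0.0, 126.0, 51.8.
Season total = 873.6 DD.
Complete generations = ⌊873.6 / 240⌋ = 3.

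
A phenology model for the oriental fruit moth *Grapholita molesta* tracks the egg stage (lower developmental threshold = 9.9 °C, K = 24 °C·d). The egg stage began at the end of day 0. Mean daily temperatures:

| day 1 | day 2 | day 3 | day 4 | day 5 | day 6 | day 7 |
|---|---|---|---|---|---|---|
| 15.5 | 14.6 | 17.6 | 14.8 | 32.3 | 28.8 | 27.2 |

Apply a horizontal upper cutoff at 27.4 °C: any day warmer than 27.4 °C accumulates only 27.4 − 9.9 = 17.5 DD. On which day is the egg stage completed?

Daily DD above 9.9 °C (capped at 17.5): 5.6, 4.7, 7.7, 4.9, 17.5, 17.5, 17.3.
Cumulative: 5.6, 10.3, 18.0, 22.9, 40.4, 57.9, 75.2.
The total first reaches 24 DD on day 5.

day 5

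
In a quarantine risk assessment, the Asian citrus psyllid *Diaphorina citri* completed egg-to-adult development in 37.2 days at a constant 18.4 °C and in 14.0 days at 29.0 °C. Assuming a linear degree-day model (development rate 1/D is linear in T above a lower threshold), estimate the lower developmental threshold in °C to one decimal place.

Equal thermal constants: D₁(T₁ − T_b) = D₂(T₂ − T_b).
37.2·(18.4 − T_b) = 14.0·(29.0 − T_b)
T_b = (37.2·18.4 − 14.0·29.0) / (37.2 − 14.0) = 278.48 / 23.2 = 12.003 °C ≈ 12.0 °C.

12.0 °C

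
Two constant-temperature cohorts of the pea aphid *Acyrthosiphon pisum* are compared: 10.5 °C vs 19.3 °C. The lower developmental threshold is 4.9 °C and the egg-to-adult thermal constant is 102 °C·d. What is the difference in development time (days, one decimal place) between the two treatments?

11.1 days

At 10.5 °C: 102 / (10.5 − 4.9) = 102 / 5.6 = 18.214 d.
At 19.3 °C: 102 / (19.3 − 4.9) = 102 / 14.4 = 7.083 d.
Difference = |18.214 − 7.083| = 11.131 ≈ 11.1 days.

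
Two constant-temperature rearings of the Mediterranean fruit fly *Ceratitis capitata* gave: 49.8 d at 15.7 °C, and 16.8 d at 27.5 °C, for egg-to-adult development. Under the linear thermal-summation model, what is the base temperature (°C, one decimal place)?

9.7 °C

Under the model K = D·(T − T_b), so D₁·(T₁ − T_b) = D₂·(T₂ − T_b).
49.8·(15.7 − T_b) = 16.8·(27.5 − T_b)
T_b = (49.8·15.7 − 16.8·27.5) / (49.8 − 16.8) = 319.86 / 33.0 = 9.693 °C ≈ 9.7 °C.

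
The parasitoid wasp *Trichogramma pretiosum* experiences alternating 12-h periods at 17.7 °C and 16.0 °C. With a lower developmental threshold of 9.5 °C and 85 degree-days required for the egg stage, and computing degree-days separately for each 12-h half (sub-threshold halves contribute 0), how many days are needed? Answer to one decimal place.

Day half: max(0, 17.7 − 9.5) × 0.5 = 8.2 × 0.5 = 4.10 DD.
Night half: max(0, 16.0 − 9.5) × 0.5 = 6.5 × 0.5 = 3.25 DD.
Per 24 h: 7.35 DD/day.
Duration = 85 / 7.35 = 11.565 ≈ 11.6 days.

11.6 days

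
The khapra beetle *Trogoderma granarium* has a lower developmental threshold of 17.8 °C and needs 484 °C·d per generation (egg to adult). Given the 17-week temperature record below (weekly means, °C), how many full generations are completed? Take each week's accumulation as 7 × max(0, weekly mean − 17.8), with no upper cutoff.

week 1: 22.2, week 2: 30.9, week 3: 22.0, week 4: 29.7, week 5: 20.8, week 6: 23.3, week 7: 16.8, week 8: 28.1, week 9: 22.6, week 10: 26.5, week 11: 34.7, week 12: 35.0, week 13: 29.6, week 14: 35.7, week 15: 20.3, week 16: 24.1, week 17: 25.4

Weekly DD (7 × max(0, T̄ − 17.8)): 30.8, 91.7, 29.4, 83.3, 21.0, 38.5, 0.0, 72.1, 33.6, 60.9, 118.3, 120.4, 82.6, 125.3, 17.5, 44.1, 53.2.
Season total = 1022.7 DD.
Complete generations = ⌊1022.7 / 484⌋ = 2.

2 generations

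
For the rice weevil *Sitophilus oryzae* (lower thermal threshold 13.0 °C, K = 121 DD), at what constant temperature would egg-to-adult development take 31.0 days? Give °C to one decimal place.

Required daily accumulation = 121 / 31.0 = 3.903 DD/day.
T = T_base + 3.903 = 13.0 + 3.903 = 16.903 ≈ 16.9 °C.

16.9 °C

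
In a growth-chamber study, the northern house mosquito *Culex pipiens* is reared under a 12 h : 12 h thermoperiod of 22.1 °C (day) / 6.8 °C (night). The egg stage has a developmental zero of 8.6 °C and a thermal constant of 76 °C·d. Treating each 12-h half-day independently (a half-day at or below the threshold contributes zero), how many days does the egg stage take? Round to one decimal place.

11.3 days

Day half: max(0, 22.1 − 8.6) × 0.5 = 13.5 × 0.5 = 6.75 DD.
Night half: max(0, 6.8 − 8.6) × 0.5 = 0.0 × 0.5 = 0.00 DD.
Per 24 h: 6.75 DD/day.
Duration = 76 / 6.75 = 11.259 ≈ 11.3 days.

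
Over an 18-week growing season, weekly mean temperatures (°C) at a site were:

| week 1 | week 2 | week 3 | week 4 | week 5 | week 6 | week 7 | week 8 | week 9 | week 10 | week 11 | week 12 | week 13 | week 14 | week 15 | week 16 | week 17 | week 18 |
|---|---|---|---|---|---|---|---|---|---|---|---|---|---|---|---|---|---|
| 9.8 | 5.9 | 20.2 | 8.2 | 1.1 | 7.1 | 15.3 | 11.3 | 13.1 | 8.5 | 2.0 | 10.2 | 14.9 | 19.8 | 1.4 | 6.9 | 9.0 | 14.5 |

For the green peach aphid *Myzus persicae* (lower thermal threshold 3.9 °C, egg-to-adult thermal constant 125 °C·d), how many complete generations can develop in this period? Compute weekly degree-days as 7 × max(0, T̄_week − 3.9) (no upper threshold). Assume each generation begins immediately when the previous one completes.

6 generations

Weekly DD (7 × max(0, T̄ − 3.9)): 41.3, 14.0, 114.1, 30.1, 0.0, 22.4, 79.8, 51.8, 64.4, 32.2, 0.0, 44.1, 77.0, 111.3, 0.0, 21.0, 35.7, 74.2.
Season total = 813.4 DD.
Complete generations = ⌊813.4 / 125⌋ = 6.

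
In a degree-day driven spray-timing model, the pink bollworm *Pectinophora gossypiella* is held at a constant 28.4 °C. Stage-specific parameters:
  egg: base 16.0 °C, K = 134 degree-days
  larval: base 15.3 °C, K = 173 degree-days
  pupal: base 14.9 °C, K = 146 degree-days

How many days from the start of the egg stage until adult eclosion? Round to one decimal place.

34.8 days

egg: 134 / (28.4 − 16.0) = 134 / 12.4 = 10.806 d.
larval: 173 / (28.4 − 15.3) = 173 / 13.1 = 13.206 d.
pupal: 146 / (28.4 − 14.9) = 146 / 13.5 = 10.815 d.
Sum = 34.827 ≈ 34.8 days.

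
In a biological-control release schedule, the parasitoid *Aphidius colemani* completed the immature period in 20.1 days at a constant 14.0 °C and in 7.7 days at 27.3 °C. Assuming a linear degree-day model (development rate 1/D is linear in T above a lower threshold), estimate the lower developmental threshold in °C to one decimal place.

Equal thermal constants: D₁(T₁ − T_b) = D₂(T₂ − T_b).
20.1·(14.0 − T_b) = 7.7·(27.3 − T_b)
T_b = (20.1·14.0 − 7.7·27.3) / (20.1 − 7.7) = 71.19 / 12.4 = 5.741 °C ≈ 5.7 °C.

5.7 °C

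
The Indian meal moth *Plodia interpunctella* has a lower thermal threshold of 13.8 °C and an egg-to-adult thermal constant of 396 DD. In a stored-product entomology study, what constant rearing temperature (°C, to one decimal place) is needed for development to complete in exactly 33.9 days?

25.5 °C

Required daily accumulation = 396 / 33.9 = 11.681 DD/day.
T = T_base + 11.681 = 13.8 + 11.681 = 25.481 ≈ 25.5 °C.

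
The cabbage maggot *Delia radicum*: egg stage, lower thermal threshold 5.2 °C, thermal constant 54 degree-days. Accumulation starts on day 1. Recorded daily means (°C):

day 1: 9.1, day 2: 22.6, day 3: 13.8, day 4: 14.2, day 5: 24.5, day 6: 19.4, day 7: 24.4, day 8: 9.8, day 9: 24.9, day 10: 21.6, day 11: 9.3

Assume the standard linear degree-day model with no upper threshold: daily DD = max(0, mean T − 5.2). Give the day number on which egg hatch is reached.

Daily DD above 5.2 °C: 3.9, 17.4, 8.6, 9.0, 19.3, 14.2, 19.2, 4.6, 19.7, 16.4, 4.1.
Cumulative: 3.9, 21.3, 29.9, 38.9, 58.2, 72.4, 91.6, 96.2, 115.9, 132.3, 136.4.
The total first reaches 54 DD on day 5.

day 5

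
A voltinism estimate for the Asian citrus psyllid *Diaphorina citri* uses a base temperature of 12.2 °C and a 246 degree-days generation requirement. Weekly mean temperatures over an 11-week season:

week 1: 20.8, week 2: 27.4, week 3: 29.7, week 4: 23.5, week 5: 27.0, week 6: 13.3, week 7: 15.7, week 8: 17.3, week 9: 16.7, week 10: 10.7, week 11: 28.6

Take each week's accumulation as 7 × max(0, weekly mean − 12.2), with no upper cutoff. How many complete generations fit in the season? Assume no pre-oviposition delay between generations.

Weekly DD (7 × max(0, T̄ − 12.2)): 60.2, 106.4, 122.5, 79.1, 103.6, 7.7, 24.5, 35.7, 31.5, 0.0, 114.8.
Season total = 686.0 DD.
Complete generations = ⌊686.0 / 246⌋ = 2.

2 generations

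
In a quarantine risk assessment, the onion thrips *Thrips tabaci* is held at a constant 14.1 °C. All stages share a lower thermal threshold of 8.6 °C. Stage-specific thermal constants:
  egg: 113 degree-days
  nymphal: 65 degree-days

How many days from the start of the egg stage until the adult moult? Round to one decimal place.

Daily accumulation at 14.1 °C = 14.1 − 8.6 = 5.5 DD/day.
Total K = 113 + 65 = 178 DD.
Total duration = 178 / 5.5 = 32.364 ≈ 32.4 days.

32.4 days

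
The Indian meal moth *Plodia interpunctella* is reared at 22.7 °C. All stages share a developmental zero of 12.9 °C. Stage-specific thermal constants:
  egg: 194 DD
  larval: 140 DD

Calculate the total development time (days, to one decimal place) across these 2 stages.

34.1 days

Daily accumulation at 22.7 °C = 22.7 − 12.9 = 9.8 DD/day.
Total K = 194 + 140 = 334 DD.
Total duration = 334 / 9.8 = 34.082 ≈ 34.1 days.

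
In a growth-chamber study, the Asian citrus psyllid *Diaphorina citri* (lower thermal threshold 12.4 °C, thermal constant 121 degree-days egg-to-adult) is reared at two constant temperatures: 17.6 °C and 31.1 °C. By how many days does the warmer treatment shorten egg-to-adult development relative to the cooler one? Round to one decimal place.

16.8 days

At 17.6 °C: 121 / (17.6 − 12.4) = 121 / 5.2 = 23.269 d.
At 31.1 °C: 121 / (31.1 − 12.4) = 121 / 18.7 = 6.471 d.
Difference = |23.269 − 6.471| = 16.799 ≈ 16.8 days.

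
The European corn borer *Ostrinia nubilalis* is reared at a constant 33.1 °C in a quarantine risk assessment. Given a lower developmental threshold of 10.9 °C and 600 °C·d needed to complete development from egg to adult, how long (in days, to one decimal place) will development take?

27.0 days

Daily accumulation = 33.1 − 10.9 = 22.2 DD/day.
Duration = 600 / 22.2 = 27.027 ≈ 27.0 days.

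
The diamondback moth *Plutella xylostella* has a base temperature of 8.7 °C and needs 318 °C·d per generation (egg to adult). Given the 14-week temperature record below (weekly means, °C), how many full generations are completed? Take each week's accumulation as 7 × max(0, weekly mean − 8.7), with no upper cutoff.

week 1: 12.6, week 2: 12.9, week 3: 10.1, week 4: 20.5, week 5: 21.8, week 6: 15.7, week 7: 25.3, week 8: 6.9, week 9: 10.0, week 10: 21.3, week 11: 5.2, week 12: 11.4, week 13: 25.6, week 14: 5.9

2 generations

Weekly DD (7 × max(0, T̄ − 8.7)): 27.3, 29.4, 9.8, 82.6, 91.7, 49.0, 116.2, 0.0, 9.1, 88.2, 0.0, 18.9, 118.3, 0.0.
Season total = 640.5 DD.
Complete generations = ⌊640.5 / 318⌋ = 2.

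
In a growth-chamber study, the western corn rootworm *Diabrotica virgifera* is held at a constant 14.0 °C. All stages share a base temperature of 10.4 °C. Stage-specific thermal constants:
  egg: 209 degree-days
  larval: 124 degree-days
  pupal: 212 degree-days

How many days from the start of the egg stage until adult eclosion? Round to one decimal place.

151.4 days

Daily accumulation at 14.0 °C = 14.0 − 10.4 = 3.6 DD/day.
Total K = 209 + 124 + 212 = 545 DD.
Total duration = 545 / 3.6 = 151.389 ≈ 151.4 days.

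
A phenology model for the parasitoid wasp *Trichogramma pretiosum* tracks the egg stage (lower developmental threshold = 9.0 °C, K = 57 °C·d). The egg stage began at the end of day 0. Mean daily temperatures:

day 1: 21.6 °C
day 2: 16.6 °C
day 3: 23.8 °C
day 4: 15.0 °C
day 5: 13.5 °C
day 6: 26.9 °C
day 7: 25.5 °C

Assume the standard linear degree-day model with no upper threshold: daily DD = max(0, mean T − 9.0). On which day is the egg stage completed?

day 6

Daily DD above 9.0 °C: 12.6, 7.6, 14.8, 6.0, 4.5, 17.9, 16.5.
Cumulative: 12.6, 20.2, 35.0, 41.0, 45.5, 63.4, 79.9.
The total first reaches 57 DD on day 6.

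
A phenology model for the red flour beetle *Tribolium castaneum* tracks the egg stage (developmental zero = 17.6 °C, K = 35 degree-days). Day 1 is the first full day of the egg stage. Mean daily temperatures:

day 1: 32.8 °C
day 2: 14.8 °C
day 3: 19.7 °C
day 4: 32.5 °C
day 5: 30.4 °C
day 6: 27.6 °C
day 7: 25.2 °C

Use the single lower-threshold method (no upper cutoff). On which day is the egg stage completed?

Daily DD above 17.6 °C: 15.2, 0.0, 2.1, 14.9, 12.8, 10.0, 7.6.
Cumulative: 15.2, 15.2, 17.3, 32.2, 45.0, 55.0, 62.6.
The total first reaches 35 DD on day 5.

day 5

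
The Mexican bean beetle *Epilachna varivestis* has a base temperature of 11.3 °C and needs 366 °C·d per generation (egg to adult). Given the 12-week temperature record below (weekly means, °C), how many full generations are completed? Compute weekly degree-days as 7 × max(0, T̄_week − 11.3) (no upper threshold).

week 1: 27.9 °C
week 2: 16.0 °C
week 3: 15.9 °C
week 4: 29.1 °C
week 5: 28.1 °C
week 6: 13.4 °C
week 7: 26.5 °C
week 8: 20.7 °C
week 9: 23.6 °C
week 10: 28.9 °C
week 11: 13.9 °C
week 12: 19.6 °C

2 generations

Weekly DD (7 × max(0, T̄ − 11.3)): 116.2, 32.9, 32.2, 124.6, 117.6, 14.7, 106.4, 65.8, 86.1, 123.2, 18.2, 58.1.
Season total = 896.0 DD.
Complete generations = ⌊896.0 / 366⌋ = 2.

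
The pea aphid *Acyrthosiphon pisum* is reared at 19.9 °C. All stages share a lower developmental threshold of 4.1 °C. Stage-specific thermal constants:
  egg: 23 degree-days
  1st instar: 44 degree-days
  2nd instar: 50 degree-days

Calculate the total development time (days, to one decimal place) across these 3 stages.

7.4 days

Daily accumulation at 19.9 °C = 19.9 − 4.1 = 15.8 DD/day.
Total K = 23 + 44 + 50 = 117 DD.
Total duration = 117 / 15.8 = 7.405 ≈ 7.4 days.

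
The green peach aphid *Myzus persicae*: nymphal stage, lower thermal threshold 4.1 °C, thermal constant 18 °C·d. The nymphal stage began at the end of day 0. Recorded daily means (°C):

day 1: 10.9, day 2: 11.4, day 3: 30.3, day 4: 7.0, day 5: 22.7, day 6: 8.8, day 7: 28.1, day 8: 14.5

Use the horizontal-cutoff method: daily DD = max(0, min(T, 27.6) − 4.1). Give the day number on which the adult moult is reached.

Daily DD above 4.1 °C (capped at 23.5): 6.8, 7.3, 23.5, 2.9, 18.6, 4.7, 23.5, 10.4.
Cumulative: 6.8, 14.1, 37.6, 40.5, 59.1, 63.8, 87.3, 97.7.
The total first reaches 18 DD on day 3.

day 3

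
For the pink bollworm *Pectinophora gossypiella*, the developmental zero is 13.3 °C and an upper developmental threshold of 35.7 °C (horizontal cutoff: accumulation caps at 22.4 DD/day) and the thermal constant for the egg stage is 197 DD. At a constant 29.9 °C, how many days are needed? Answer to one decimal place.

11.9 days

Daily accumulation = 29.9 − 13.3 = 16.6 DD/day.
Duration = 197 / 16.6 = 11.867 ≈ 11.9 days.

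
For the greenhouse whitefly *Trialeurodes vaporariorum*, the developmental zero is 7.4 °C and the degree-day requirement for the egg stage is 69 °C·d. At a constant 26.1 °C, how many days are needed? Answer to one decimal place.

3.7 days

Daily accumulation = 26.1 − 7.4 = 18.7 DD/day.
Duration = 69 / 18.7 = 3.690 ≈ 3.7 days.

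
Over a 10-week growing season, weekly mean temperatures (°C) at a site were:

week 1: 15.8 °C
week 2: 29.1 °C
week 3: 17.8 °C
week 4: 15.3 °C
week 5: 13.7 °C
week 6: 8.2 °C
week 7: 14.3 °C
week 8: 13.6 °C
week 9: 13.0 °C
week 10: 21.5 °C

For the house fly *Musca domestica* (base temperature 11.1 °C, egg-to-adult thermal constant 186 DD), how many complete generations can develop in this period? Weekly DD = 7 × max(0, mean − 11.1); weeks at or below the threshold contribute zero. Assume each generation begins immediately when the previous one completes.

2 generations

Weekly DD (7 × max(0, T̄ − 11.1)): 32.9, 126.0, 46.9, 29.4, 18.2, 0.0, 22.4, 17.5, 13.3, 72.8.
Season total = 379.4 DD.
Complete generations = ⌊379.4 / 186⌋ = 2.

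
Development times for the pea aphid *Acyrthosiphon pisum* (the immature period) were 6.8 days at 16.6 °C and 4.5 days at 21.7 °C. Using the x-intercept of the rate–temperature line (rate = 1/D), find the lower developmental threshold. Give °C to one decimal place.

Equal thermal constants: D₁(T₁ − T_b) = D₂(T₂ − T_b).
6.8·(16.6 − T_b) = 4.5·(21.7 − T_b)
T_b = (6.8·16.6 − 4.5·21.7) / (6.8 − 4.5) = 15.23 / 2.3 = 6.622 °C ≈ 6.6 °C.

6.6 °C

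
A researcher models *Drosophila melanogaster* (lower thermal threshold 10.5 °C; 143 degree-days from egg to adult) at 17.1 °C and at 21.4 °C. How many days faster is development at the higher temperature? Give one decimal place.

8.5 days

At 17.1 °C: 143 / (17.1 − 10.5) = 143 / 6.6 = 21.667 d.
At 21.4 °C: 143 / (21.4 − 10.5) = 143 / 10.9 = 13.119 d.
Difference = |21.667 − 13.119| = 8.547 ≈ 8.5 days.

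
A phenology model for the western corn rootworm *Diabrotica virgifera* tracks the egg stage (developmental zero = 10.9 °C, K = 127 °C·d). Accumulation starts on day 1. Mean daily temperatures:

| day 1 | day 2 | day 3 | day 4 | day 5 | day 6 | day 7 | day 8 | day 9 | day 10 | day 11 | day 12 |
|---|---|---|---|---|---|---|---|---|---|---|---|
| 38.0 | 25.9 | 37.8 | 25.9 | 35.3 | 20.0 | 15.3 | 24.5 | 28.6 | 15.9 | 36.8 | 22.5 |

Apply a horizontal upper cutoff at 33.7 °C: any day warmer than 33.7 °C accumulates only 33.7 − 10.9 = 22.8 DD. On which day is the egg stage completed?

Daily DD above 10.9 °C (capped at 22.8): 22.8, 15.0, 22.8, 15.0, 22.8, 9.1, 4.4, 13.6, 17.7, 5.0, 22.8, 11.6.
Cumulative: 22.8, 37.8, 60.6, 75.6, 98.4, 107.5, 111.9, 125.5, 143.2, 148.2, 171.0, 182.6.
The total first reaches 127 DD on day 9.

day 9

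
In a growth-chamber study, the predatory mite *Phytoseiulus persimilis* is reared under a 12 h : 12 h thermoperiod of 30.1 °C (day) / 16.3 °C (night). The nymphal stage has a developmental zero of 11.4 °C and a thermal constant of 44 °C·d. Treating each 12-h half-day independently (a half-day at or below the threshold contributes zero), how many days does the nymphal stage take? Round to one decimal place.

3.7 days

Day half: max(0, 30.1 − 11.4) × 0.5 = 18.7 × 0.5 = 9.35 DD.
Night half: max(0, 16.3 − 11.4) × 0.5 = 4.9 × 0.5 = 2.45 DD.
Per 24 h: 11.80 DD/day.
Duration = 44 / 11.80 = 3.729 ≈ 3.7 days.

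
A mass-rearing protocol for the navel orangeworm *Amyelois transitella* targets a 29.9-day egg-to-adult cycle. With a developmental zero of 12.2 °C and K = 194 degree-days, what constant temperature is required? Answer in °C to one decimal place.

Required daily accumulation = 194 / 29.9 = 6.488 DD/day.
T = T_base + 6.488 = 12.2 + 6.488 = 18.688 ≈ 18.7 °C.

18.7 °C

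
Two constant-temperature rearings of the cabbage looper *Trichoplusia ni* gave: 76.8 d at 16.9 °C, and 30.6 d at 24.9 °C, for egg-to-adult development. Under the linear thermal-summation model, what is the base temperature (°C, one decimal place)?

Under the model K = D·(T − T_b), so D₁·(T₁ − T_b) = D₂·(T₂ − T_b).
76.8·(16.9 − T_b) = 30.6·(24.9 − T_b)
T_b = (76.8·16.9 − 30.6·24.9) / (76.8 − 30.6) = 535.98 / 46.2 = 11.601 °C ≈ 11.6 °C.

11.6 °C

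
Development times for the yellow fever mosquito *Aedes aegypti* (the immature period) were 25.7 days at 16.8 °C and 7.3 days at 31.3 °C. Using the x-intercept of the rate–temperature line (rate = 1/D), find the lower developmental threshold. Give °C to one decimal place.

Equal thermal constants: D₁(T₁ − T_b) = D₂(T₂ − T_b).
25.7·(16.8 − T_b) = 7.3·(31.3 − T_b)
T_b = (25.7·16.8 − 7.3·31.3) / (25.7 − 7.3) = 203.27 / 18.4 = 11.047 °C ≈ 11.0 °C.

11.0 °C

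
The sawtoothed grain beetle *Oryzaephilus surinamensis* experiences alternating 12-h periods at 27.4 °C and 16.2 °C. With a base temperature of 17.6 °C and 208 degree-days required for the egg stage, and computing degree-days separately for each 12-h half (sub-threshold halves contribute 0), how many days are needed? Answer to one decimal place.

42.4 days

Day half: max(0, 27.4 − 17.6) × 0.5 = 9.8 × 0.5 = 4.90 DD.
Night half: max(0, 16.2 − 17.6) × 0.5 = 0.0 × 0.5 = 0.00 DD.
Per 24 h: 4.90 DD/day.
Duration = 208 / 4.90 = 42.449 ≈ 42.4 days.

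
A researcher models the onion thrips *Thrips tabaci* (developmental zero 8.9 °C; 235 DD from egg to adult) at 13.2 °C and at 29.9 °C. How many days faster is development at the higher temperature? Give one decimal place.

At 13.2 °C: 235 / (13.2 − 8.9) = 235 / 4.3 = 54.651 d.
At 29.9 °C: 235 / (29.9 − 8.9) = 235 / 21.0 = 11.190 d.
Difference = |54.651 − 11.190| = 43.461 ≈ 43.5 days.

43.5 days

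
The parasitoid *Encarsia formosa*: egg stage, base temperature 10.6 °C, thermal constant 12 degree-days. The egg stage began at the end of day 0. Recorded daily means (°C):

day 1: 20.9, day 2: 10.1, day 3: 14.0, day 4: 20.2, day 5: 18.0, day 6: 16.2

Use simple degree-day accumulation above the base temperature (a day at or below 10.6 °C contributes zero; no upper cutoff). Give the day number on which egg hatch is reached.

day 3

Daily DD above 10.6 °C: 10.3, 0.0, 3.4, 9.6, 7.4, 5.6.
Cumulative: 10.3, 10.3, 13.7, 23.3, 30.7, 36.3.
The total first reaches 12 DD on day 3.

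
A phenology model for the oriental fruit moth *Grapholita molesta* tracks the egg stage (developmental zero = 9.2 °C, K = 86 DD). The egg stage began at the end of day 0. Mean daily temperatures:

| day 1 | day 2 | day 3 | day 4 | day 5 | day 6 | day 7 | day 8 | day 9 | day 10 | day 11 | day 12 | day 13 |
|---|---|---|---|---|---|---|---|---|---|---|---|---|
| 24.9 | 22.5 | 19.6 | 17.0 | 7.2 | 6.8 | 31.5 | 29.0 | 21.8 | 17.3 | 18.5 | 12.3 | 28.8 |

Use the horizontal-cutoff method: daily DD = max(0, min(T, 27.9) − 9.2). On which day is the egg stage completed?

day 9

Daily DD above 9.2 °C (capped at 18.7): 15.7, 13.3, 10.4, 7.8, 0.0, 0.0, 18.7, 18.7, 12.6, 8.1, 9.3, 3.1, 18.7.
Cumulative: 15.7, 29.0, 39.4, 47.2, 47.2, 47.2, 65.9, 84.6, 97.2, 105.3, 114.6, 117.7, 136.4.
The total first reaches 86 DD on day 9.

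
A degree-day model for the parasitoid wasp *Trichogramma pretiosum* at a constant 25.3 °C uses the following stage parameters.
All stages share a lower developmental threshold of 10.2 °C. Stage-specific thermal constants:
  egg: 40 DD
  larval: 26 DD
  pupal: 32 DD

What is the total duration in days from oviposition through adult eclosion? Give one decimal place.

Daily accumulation at 25.3 °C = 25.3 − 10.2 = 15.1 DD/day.
Total K = 40 + 26 + 32 = 98 DD.
Total duration = 98 / 15.1 = 6.490 ≈ 6.5 days.

6.5 days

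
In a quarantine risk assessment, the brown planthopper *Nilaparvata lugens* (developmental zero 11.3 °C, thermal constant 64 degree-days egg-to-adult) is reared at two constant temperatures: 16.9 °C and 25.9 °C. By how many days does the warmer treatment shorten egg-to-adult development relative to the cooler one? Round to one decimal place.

At 16.9 °C: 64 / (16.9 − 11.3) = 64 / 5.6 = 11.429 d.
At 25.9 °C: 64 / (25.9 − 11.3) = 64 / 14.6 = 4.384 d.
Difference = |11.429 − 4.384| = 7.045 ≈ 7.0 days.

7.0 days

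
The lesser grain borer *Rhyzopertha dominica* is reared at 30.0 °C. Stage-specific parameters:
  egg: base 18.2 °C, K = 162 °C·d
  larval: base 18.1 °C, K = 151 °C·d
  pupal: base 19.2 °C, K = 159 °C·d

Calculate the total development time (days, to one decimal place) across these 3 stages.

41.1 days

egg: 162 / (30.0 − 18.2) = 162 / 11.8 = 13.729 d.
larval: 151 / (30.0 − 18.1) = 151 / 11.9 = 12.689 d.
pupal: 159 / (30.0 − 19.2) = 159 / 10.8 = 14.722 d.
Sum = 41.140 ≈ 41.1 days.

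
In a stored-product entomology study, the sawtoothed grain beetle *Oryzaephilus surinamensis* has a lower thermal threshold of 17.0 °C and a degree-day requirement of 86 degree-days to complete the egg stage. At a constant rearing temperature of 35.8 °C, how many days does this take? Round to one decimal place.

4.6 days

Daily accumulation = 35.8 − 17.0 = 18.8 DD/day.
Duration = 86 / 18.8 = 4.574 ≈ 4.6 days.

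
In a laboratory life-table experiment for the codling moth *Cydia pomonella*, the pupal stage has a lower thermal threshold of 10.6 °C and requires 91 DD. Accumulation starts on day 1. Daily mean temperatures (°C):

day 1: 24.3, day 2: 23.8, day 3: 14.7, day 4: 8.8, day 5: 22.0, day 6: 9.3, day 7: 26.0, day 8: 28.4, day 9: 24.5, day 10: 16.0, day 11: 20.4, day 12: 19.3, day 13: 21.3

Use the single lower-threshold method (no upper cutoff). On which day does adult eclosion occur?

Daily DD above 10.6 °C: 13.7, 13.2, 4.1, 0.0, 11.4, 0.0, 15.4, 17.8, 13.9, 5.4, 9.8, 8.7, 10.7.
Cumulative: 13.7, 26.9, 31.0, 31.0, 42.4, 42.4, 57.8, 75.6, 89.5, 94.9, 104.7, 113.4, 124.1.
The total first reaches 91 DD on day 10.

day 10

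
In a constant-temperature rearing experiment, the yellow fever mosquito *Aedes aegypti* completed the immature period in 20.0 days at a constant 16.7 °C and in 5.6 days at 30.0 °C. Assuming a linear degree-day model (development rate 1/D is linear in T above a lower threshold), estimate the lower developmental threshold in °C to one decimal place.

11.5 °C

Linear rate model ⇒ the product D·(T − T_b) is constant across temperatures.
20.0·(16.7 − T_b) = 5.6·(30.0 − T_b)
T_b = (20.0·16.7 − 5.6·30.0) / (20.0 − 5.6) = 166.00 / 14.4 = 11.528 °C ≈ 11.5 °C.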